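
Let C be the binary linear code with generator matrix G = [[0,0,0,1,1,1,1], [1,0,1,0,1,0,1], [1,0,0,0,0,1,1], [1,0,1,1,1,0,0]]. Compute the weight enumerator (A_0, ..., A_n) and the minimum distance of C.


Weight distribution: A_0 = 1, A_1 = 1, A_2 = 2, A_3 = 6, A_4 = 5, A_5 = 1. Minimum distance d = 1.

Enumerate all 2^4 = 16 messages m ∈ F_2^4.
For each, compute codeword c = mG in F_2^7, then tally its weight.
  m = 0000 → c = 0000000, weight = 0.
  m = 1000 → c = 0001111, weight = 4.
  m = 0100 → c = 1010101, weight = 4.
  m = 1100 → c = 1011010, weight = 4.
  m = 0010 → c = 1000011, weight = 3.
  m = 1010 → c = 1001100, weight = 3.
  m = 0110 → c = 0010110, weight = 3.
  m = 1110 → c = 0011001, weight = 3.
  m = 0001 → c = 1011100, weight = 4.
  m = 1001 → c = 1010011, weight = 4.
  m = 0101 → c = 0001001, weight = 2.
  m = 1101 → c = 0000110, weight = 2.
  m = 0011 → c = 0011111, weight = 5.
  m = 1011 → c = 0010000, weight = 1.
  m = 0111 → c = 1001010, weight = 3.
  m = 1111 → c = 1000101, weight = 3.
Tally weights:
  weight 0: 1 codewords.
  weight 1: 1 codewords.
  weight 2: 2 codewords.
  weight 3: 6 codewords.
  weight 4: 5 codewords.
  weight 5: 1 codewords.
Minimum distance d = smallest w > 0 with A_w > 0 = 1.
Sanity: Σ A_w = 16 = 2^4 = 16 ✓.


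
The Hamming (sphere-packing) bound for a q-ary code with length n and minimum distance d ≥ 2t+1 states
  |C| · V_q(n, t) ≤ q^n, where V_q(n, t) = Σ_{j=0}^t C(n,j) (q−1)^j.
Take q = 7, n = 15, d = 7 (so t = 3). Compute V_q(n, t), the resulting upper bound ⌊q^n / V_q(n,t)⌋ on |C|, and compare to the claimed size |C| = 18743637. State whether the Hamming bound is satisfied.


V_q(n, t) = 102151, q^n = 4747561509943, Hamming bound = 46475918, |C| = 18743637 ≤ bound (satisfied).

Step 1: Compute V_q(n, t) = Σ_{j=0}^3 C(n, j) (q−1)^j.
  j = 0: C(15,0)·(6)^0 = 1·1 = 1.
  j = 1: C(15,1)·(6)^1 = 15·6 = 90.
  j = 2: C(15,2)·(6)^2 = 105·36 = 3780.
  j = 3: C(15,3)·(6)^3 = 455·216 = 98280.
  V_q(n, t) = 1 + 90 + 3780 + 98280 = 102151.
Step 2: q^n = 7^15 = 4747561509943.
Step 3: Hamming bound ⌊q^n / V_q(n,t)⌋ = ⌊4747561509943/102151⌋ = 46475918.
Step 4: Compare |C| = 18743637 to 46475918: satisfied.
The claimed |C| lies below the Hamming bound.


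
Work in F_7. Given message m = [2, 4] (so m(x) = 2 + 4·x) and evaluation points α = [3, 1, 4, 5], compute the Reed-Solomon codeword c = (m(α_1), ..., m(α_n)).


c = [0, 6, 4, 1]

Message polynomial: m(x) = 2 + 4·x (mod 7).
For each evaluation point α_i, compute m(α_i) mod 7:
  α_1 = 3: Horner steps 4 → 0, so m(3) = 0.
  α_2 = 1: Horner steps 4 → 6, so m(1) = 6.
  α_3 = 4: Horner steps 4 → 4, so m(4) = 4.
  α_4 = 5: Horner steps 4 → 1, so m(5) = 1.
Codeword c = [0, 6, 4, 1] ∈ F_7^4.


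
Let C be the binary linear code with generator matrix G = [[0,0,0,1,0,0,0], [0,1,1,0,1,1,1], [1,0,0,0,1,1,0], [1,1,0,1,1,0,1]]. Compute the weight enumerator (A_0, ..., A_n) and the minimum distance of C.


Weight distribution: A_0 = 1, A_1 = 1, A_2 = 1, A_3 = 4, A_4 = 5, A_5 = 3, A_6 = 1. Minimum distance d = 1.

Enumerate all 2^4 = 16 messages m ∈ F_2^4.
For each, compute codeword c = mG in F_2^7, then tally its weight.
  m = 0000 → c = 0000000, weight = 0.
  m = 1000 → c = 0001000, weight = 1.
  m = 0100 → c = 0110111, weight = 5.
  m = 1100 → c = 0111111, weight = 6.
  m = 0010 → c = 1000110, weight = 3.
  m = 1010 → c = 1001110, weight = 4.
  m = 0110 → c = 1110001, weight = 4.
  m = 1110 → c = 1111001, weight = 5.
  m = 0001 → c = 1101101, weight = 5.
  m = 1001 → c = 1100101, weight = 4.
  m = 0101 → c = 1011010, weight = 4.
  m = 1101 → c = 1010010, weight = 3.
  m = 0011 → c = 0101011, weight = 4.
  m = 1011 → c = 0100011, weight = 3.
  m = 0111 → c = 0011100, weight = 3.
  m = 1111 → c = 0010100, weight = 2.
Tally weights:
  weight 0: 1 codewords.
  weight 1: 1 codewords.
  weight 2: 1 codewords.
  weight 3: 4 codewords.
  weight 4: 5 codewords.
  weight 5: 3 codewords.
  weight 6: 1 codewords.
Minimum distance d = smallest w > 0 with A_w > 0 = 1.
Sanity: Σ A_w = 16 = 2^4 = 16 ✓.


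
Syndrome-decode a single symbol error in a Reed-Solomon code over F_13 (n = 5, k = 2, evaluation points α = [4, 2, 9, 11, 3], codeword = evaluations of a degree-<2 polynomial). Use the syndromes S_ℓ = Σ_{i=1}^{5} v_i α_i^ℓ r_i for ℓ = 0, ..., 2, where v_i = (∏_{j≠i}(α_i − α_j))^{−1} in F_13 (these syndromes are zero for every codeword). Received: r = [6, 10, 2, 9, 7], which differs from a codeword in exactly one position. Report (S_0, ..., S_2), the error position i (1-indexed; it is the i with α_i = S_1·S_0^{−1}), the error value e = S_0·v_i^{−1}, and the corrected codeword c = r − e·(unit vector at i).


S = (3, 12, 9), error at position 1, error magnitude e = 2, c = [4, 10, 2, 9, 7].

Step 1: column multipliers v_i = (∏_{j≠i}(α_i − α_j))^{−1} mod 13.
  i = 1 (α = 4): (4−2)(4−9)(4−11)(4−3) = 2·(−5)·(−7)·1 = 70 ≡ 5, so v_1 = 5^{−1} = 8 (mod 13).
  i = 2 (α = 2): (2−4)(2−9)(2−11)(2−3) = (−2)·(−7)·(−9)·(−1) = 126 ≡ 9, so v_2 = 9^{−1} = 3 (mod 13).
  i = 3 (α = 9): (9−4)(9−2)(9−11)(9−3) = 5·7·(−2)·6 = −420 ≡ 9, so v_3 = 9^{−1} = 3 (mod 13).
  i = 4 (α = 11): (11−4)(11−2)(11−9)(11−3) = 7·9·2·8 = 1008 ≡ 7, so v_4 = 7^{−1} = 2 (mod 13).
  i = 5 (α = 3): (3−4)(3−2)(3−9)(3−11) = (−1)·1·(−6)·(−8) = −48 ≡ 4, so v_5 = 4^{−1} = 10 (mod 13).
  v = [8, 3, 3, 2, 10].
Step 2: syndromes of r = [6, 10, 2, 9, 7] (all sums mod 13).
  S_0 = Σ v_i r_i = 8·6 + 3·10 + 3·2 + 2·9 + 10·7 = 172 ≡ 3.
  S_1 = Σ v_i α_i r_i = 8·4·6 + 3·2·10 + 3·9·2 + 2·11·9 + 10·3·7 = 714 ≡ 12.
  α_i^2 mod 13 = [3, 4, 3, 4, 9].
  S_2 = Σ v_i α_i^2 r_i = 8·3·6 + 3·4·10 + 3·3·2 + 2·4·9 + 10·9·7 = 984 ≡ 9.
  S = (3, 12, 9) ≠ 0, so r is not a codeword (an error is present).
Step 3: locate the error. For a single error e at position i, S_ℓ = v_i·e·α_i^ℓ, so α_err = S_1/S_0.
  S_0^{−1} = 3^{−1} = 9 (mod 13), so α_err = 12·9 = 108 ≡ 4 = α_1. Error position i = 1.
  Consistency check: S_2/S_1 = 9·12 = 108 ≡ 4 = α_err ✓ (single-error assumption holds).
Step 4: error magnitude e = S_0/v_1 = S_0·∏_{j≠1}(α_1 − α_j) = 3·5 = 15 ≡ 2 (mod 13).
Step 5: correct position 1: c_1 = r_1 − e = 6 − 2 ≡ 4 (mod 13). Hence c = [4, 10, 2, 9, 7].
  Check: interpolating c through the α_i gives m(x) = 3 + 10·x (degree < 2) with m(α_i) = c_i for every i, so c is indeed a codeword.


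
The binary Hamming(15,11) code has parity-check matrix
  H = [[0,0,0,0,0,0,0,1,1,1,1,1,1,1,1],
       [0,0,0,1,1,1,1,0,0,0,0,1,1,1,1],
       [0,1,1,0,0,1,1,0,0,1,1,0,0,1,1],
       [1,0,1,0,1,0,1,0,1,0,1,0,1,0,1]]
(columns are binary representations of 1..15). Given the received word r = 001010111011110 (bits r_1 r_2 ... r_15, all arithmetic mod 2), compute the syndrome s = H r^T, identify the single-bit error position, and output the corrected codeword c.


s = (0, 1, 0, 0)^T, error position = 4, corrected codeword c = 001110111011110

Compute s = H r^T mod 2 one row at a time:
  s_1 = 1 + 1 + 0 + 1 + 1 + 1 + 1 + 0 = 6 ≡ 0 (mod 2).
  s_2 = 0 + 1 + 0 + 1 + 1 + 1 + 1 + 0 = 5 ≡ 1 (mod 2).
  s_3 = 0 + 1 + 0 + 1 + 0 + 1 + 1 + 0 = 4 ≡ 0 (mod 2).
  s_4 = 0 + 1 + 1 + 1 + 1 + 1 + 1 + 0 = 6 ≡ 0 (mod 2).
s = (0, 1, 0, 0)^T — this equals column 4 of H (binary 0100), so error is at position 4.
Correct: flip bit 4 of r = 001010111011110 to get c = 001110111011110.


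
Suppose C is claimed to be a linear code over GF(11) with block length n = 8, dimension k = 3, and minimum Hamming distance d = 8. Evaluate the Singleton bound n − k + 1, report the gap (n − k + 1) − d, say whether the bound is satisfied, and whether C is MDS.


Singleton RHS = n − k + 1 = 6, slack = -2, bound violated (no such code; not MDS).

Singleton bound: d ≤ n − k + 1.
Here n = 8, k = 3, so n − k + 1 = 6.
Given d = 8, check d ≤ 6: NO.
Slack = (n − k + 1) − d = -2.
The slack is negative: d = 8 exceeds n − k + 1 = 6 by 2, so the Singleton bound is violated and no linear [8, 3, 8]_11 code can exist. In particular it is not MDS (MDS requires d = n − k + 1 exactly).
Description: the claimed parameters are [8, 3, 8]_11; such a code would be impossible (violates the Singleton bound).


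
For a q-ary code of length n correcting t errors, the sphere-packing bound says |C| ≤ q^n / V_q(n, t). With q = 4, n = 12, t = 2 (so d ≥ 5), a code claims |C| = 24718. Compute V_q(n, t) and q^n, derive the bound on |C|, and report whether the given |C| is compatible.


V_q(n, t) = 631, q^n = 16777216, Hamming bound = 26588, |C| = 24718 ≤ bound (satisfied).

Step 1: Compute V_q(n, t) = Σ_{j=0}^2 C(n, j) (q−1)^j.
  j = 0: C(12,0)·(3)^0 = 1·1 = 1.
  j = 1: C(12,1)·(3)^1 = 12·3 = 36.
  j = 2: C(12,2)·(3)^2 = 66·9 = 594.
  V_q(n, t) = 1 + 36 + 594 = 631.
Step 2: q^n = 4^12 = 16777216.
Step 3: Hamming bound ⌊q^n / V_q(n,t)⌋ = ⌊16777216/631⌋ = 26588.
Step 4: Compare |C| = 24718 to 26588: satisfied.
The claimed |C| lies below the Hamming bound.


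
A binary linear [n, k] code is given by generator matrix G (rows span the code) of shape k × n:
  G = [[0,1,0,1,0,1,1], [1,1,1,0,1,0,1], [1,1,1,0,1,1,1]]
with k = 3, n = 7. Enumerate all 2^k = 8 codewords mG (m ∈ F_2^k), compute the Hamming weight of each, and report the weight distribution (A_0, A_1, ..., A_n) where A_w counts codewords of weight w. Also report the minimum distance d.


Weight distribution: A_0 = 1, A_1 = 1, A_3 = 1, A_4 = 2, A_5 = 2, A_6 = 1. Minimum distance d = 1.

Enumerate all 2^3 = 8 messages m ∈ F_2^3.
For each, compute codeword c = mG in F_2^7, then tally its weight.
  m = 000 → c = 0000000, weight = 0.
  m = 100 → c = 0101011, weight = 4.
  m = 010 → c = 1110101, weight = 5.
  m = 110 → c = 1011110, weight = 5.
  m = 001 → c = 1110111, weight = 6.
  m = 101 → c = 1011100, weight = 4.
  m = 011 → c = 0000010, weight = 1.
  m = 111 → c = 0101001, weight = 3.
Tally weights:
  weight 0: 1 codewords.
  weight 1: 1 codewords.
  weight 3: 1 codewords.
  weight 4: 2 codewords.
  weight 5: 2 codewords.
  weight 6: 1 codewords.
Minimum distance d = smallest w > 0 with A_w > 0 = 1.
Sanity: Σ A_w = 8 = 2^3 = 8 ✓.


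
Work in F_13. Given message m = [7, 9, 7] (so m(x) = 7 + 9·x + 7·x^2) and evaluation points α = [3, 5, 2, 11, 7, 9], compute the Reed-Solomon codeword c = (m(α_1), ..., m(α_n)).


c = [6, 6, 1, 4, 10, 5]

Message polynomial: m(x) = 7 + 9·x + 7·x^2 (mod 13).
For each evaluation point α_i, compute m(α_i) mod 13:
  α_1 = 3: Horner steps 7 → 4 → 6, so m(3) = 6.
  α_2 = 5: Horner steps 7 → 5 → 6, so m(5) = 6.
  α_3 = 2: Horner steps 7 → 10 → 1, so m(2) = 1.
  α_4 = 11: Horner steps 7 → 8 → 4, so m(11) = 4.
  α_5 = 7: Horner steps 7 → 6 → 10, so m(7) = 10.
  α_6 = 9: Horner steps 7 → 7 → 5, so m(9) = 5.
Codeword c = [6, 6, 1, 4, 10, 5] ∈ F_13^6.


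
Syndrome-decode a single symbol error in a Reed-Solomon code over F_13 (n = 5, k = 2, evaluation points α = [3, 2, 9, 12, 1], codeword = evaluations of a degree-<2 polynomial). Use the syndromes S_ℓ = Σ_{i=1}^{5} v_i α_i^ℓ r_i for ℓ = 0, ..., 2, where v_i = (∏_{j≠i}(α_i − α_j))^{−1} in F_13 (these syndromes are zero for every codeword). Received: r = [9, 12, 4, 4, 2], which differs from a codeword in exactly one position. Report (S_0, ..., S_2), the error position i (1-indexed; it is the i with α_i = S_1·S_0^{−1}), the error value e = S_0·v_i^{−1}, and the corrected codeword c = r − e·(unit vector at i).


S = (8, 5, 8), error at position 4, error magnitude e = 9, c = [9, 12, 4, 8, 2].

Step 1: column multipliers v_i = (∏_{j≠i}(α_i − α_j))^{−1} mod 13.
  i = 1 (α = 3): (3−2)(3−9)(3−12)(3−1) = 1·(−6)·(−9)·2 = 108 ≡ 4, so v_1 = 4^{−1} = 10 (mod 13).
  i = 2 (α = 2): (2−3)(2−9)(2−12)(2−1) = (−1)·(−7)·(−10)·1 = −70 ≡ 8, so v_2 = 8^{−1} = 5 (mod 13).
  i = 3 (α = 9): (9−3)(9−2)(9−12)(9−1) = 6·7·(−3)·8 = −1008 ≡ 6, so v_3 = 6^{−1} = 11 (mod 13).
  i = 4 (α = 12): (12−3)(12−2)(12−9)(12−1) = 9·10·3·11 = 2970 ≡ 6, so v_4 = 6^{−1} = 11 (mod 13).
  i = 5 (α = 1): (1−3)(1−2)(1−9)(1−12) = (−2)·(−1)·(−8)·(−11) = 176 ≡ 7, so v_5 = 7^{−1} = 2 (mod 13).
  v = [10, 5, 11, 11, 2].
Step 2: syndromes of r = [9, 12, 4, 4, 2] (all sums mod 13).
  S_0 = Σ v_i r_i = 10·9 + 5·12 + 11·4 + 11·4 + 2·2 = 242 ≡ 8.
  S_1 = Σ v_i α_i r_i = 10·3·9 + 5·2·12 + 11·9·4 + 11·12·4 + 2·1·2 = 1318 ≡ 5.
  α_i^2 mod 13 = [9, 4, 3, 1, 1].
  S_2 = Σ v_i α_i^2 r_i = 10·9·9 + 5·4·12 + 11·3·4 + 11·1·4 + 2·1·2 = 1230 ≡ 8.
  S = (8, 5, 8) ≠ 0, so r is not a codeword (an error is present).
Step 3: locate the error. For a single error e at position i, S_ℓ = v_i·e·α_i^ℓ, so α_err = S_1/S_0.
  S_0^{−1} = 8^{−1} = 5 (mod 13), so α_err = 5·5 = 25 ≡ 12 = α_4. Error position i = 4.
  Consistency check: S_2/S_1 = 8·8 = 64 ≡ 12 = α_err ✓ (single-error assumption holds).
Step 4: error magnitude e = S_0/v_4 = S_0·∏_{j≠4}(α_4 − α_j) = 8·6 = 48 ≡ 9 (mod 13).
Step 5: correct position 4: c_4 = r_4 − e = 4 − 9 ≡ 8 (mod 13). Hence c = [9, 12, 4, 8, 2].
  Check: interpolating c through the α_i gives m(x) = 5 + 10·x (degree < 2) with m(α_i) = c_i for every i, so c is indeed a codeword.


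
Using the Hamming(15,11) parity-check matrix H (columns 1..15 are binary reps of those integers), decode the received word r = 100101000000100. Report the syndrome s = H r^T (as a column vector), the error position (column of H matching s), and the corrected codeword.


s = (1, 1, 1, 0)^T, error position = 14, corrected codeword c = 100101000000110

Compute s = H r^T mod 2 one row at a time:
  s_1 = 0 + 0 + 0 + 0 + 0 + 1 + 0 + 0 = 1 ≡ 1 (mod 2).
  s_2 = 1 + 0 + 1 + 0 + 0 + 1 + 0 + 0 = 3 ≡ 1 (mod 2).
  s_3 = 0 + 0 + 1 + 0 + 0 + 0 + 0 + 0 = 1 ≡ 1 (mod 2).
  s_4 = 1 + 0 + 0 + 0 + 0 + 0 + 1 + 0 = 2 ≡ 0 (mod 2).
s = (1, 1, 1, 0)^T — this equals column 14 of H (binary 1110), so error is at position 14.
Correct: flip bit 14 of r = 100101000000100 to get c = 100101000000110.


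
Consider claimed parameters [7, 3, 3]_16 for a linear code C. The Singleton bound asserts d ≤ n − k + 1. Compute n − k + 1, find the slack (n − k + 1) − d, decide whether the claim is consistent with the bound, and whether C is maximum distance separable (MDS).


Singleton RHS = n − k + 1 = 5, slack = 2, bound satisfied, not MDS.

Singleton bound: d ≤ n − k + 1.
Here n = 7, k = 3, so n − k + 1 = 5.
Given d = 3, check d ≤ 5: YES.
Slack = (n − k + 1) − d = 2.
The code is NOT MDS (slack = 2 > 0).
Description: the claimed parameters are [7, 3, 3]_16; such a code would be non-MDS.


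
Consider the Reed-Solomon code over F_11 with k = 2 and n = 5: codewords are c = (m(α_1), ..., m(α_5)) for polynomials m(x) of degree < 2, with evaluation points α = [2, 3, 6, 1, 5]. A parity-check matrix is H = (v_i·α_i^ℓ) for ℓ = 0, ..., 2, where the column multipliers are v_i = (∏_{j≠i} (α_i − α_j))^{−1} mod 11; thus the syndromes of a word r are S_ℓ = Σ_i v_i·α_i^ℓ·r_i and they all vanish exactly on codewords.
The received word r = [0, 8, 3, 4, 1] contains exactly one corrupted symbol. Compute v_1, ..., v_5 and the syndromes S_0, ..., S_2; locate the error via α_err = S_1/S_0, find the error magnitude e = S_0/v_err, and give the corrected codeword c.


S = (6, 1, 2), error at position 1, error magnitude e = 5, c = [6, 8, 3, 4, 1].

Step 1: column multipliers v_i = (∏_{j≠i}(α_i − α_j))^{−1} mod 11.
  i = 1 (α = 2): (2−3)(2−6)(2−1)(2−5) = (−1)·(−4)·1·(−3) = −12 ≡ 10, so v_1 = 10^{−1} = 10 (mod 11).
  i = 2 (α = 3): (3−2)(3−6)(3−1)(3−5) = 1·(−3)·2·(−2) = 12 ≡ 1, so v_2 = 1^{−1} = 1 (mod 11).
  i = 3 (α = 6): (6−2)(6−3)(6−1)(6−5) = 4·3·5·1 = 60 ≡ 5, so v_3 = 5^{−1} = 9 (mod 11).
  i = 4 (α = 1): (1−2)(1−3)(1−6)(1−5) = (−1)·(−2)·(−5)·(−4) = 40 ≡ 7, so v_4 = 7^{−1} = 8 (mod 11).
  i = 5 (α = 5): (5−2)(5−3)(5−6)(5−1) = 3·2·(−1)·4 = −24 ≡ 9, so v_5 = 9^{−1} = 5 (mod 11).
  v = [10, 1, 9, 8, 5].
Step 2: syndromes of r = [0, 8, 3, 4, 1] (all sums mod 11).
  S_0 = Σ v_i r_i = 10·0 + 1·8 + 9·3 + 8·4 + 5·1 = 72 ≡ 6.
  S_1 = Σ v_i α_i r_i = 10·2·0 + 1·3·8 + 9·6·3 + 8·1·4 + 5·5·1 = 243 ≡ 1.
  α_i^2 mod 11 = [4, 9, 3, 1, 3].
  S_2 = Σ v_i α_i^2 r_i = 10·4·0 + 1·9·8 + 9·3·3 + 8·1·4 + 5·3·1 = 200 ≡ 2.
  S = (6, 1, 2) ≠ 0, so r is not a codeword (an error is present).
Step 3: locate the error. For a single error e at position i, S_ℓ = v_i·e·α_i^ℓ, so α_err = S_1/S_0.
  S_0^{−1} = 6^{−1} = 2 (mod 11), so α_err = 1·2 = 2 ≡ 2 = α_1. Error position i = 1.
  Consistency check: S_2/S_1 = 2·1 = 2 ≡ 2 = α_err ✓ (single-error assumption holds).
Step 4: error magnitude e = S_0/v_1 = S_0·∏_{j≠1}(α_1 − α_j) = 6·10 = 60 ≡ 5 (mod 11).
Step 5: correct position 1: c_1 = r_1 − e = 0 − 5 ≡ 6 (mod 11). Hence c = [6, 8, 3, 4, 1].
  Check: interpolating c through the α_i gives m(x) = 2 + 2·x (degree < 2) with m(α_i) = c_i for every i, so c is indeed a codeword.


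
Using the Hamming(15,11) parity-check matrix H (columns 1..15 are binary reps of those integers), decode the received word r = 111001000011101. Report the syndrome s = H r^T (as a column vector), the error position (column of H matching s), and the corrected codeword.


s = (0, 0, 1, 1)^T, error position = 3, corrected codeword c = 110001000011101

Compute s = H r^T mod 2 one row at a time:
  s_1 = 0 + 0 + 0 + 1 + 1 + 1 + 0 + 1 = 4 ≡ 0 (mod 2).
  s_2 = 0 + 0 + 1 + 0 + 1 + 1 + 0 + 1 = 4 ≡ 0 (mod 2).
  s_3 = 1 + 1 + 1 + 0 + 0 + 1 + 0 + 1 = 5 ≡ 1 (mod 2).
  s_4 = 1 + 1 + 0 + 0 + 0 + 1 + 1 + 1 = 5 ≡ 1 (mod 2).
s = (0, 0, 1, 1)^T — this equals column 3 of H (binary 0011), so error is at position 3.
Correct: flip bit 3 of r = 111001000011101 to get c = 110001000011101.


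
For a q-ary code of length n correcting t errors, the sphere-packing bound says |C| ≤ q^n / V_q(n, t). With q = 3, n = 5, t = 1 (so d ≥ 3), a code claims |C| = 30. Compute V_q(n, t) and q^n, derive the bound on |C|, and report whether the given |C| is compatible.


V_q(n, t) = 11, q^n = 243, Hamming bound = 22, |C| = 30 > bound (violated).

Step 1: Compute V_q(n, t) = Σ_{j=0}^1 C(n, j) (q−1)^j.
  j = 0: C(5,0)·(2)^0 = 1·1 = 1.
  j = 1: C(5,1)·(2)^1 = 5·2 = 10.
  V_q(n, t) = 1 + 10 = 11.
Step 2: q^n = 3^5 = 243.
Step 3: Hamming bound ⌊q^n / V_q(n,t)⌋ = ⌊243/11⌋ = 22.
Step 4: Compare |C| = 30 to 22: violated.
The claimed |C| lies above the Hamming bound, so no 3-ary code of length 5 with d ≥ 3 can have 30 codewords.


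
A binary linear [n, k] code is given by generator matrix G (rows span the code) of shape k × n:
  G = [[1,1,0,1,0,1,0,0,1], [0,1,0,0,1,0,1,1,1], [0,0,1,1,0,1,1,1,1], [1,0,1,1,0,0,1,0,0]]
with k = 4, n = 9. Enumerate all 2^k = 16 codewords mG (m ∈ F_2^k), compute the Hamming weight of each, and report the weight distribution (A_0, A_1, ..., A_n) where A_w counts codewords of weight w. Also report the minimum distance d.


Weight distribution: A_0 = 1, A_3 = 1, A_4 = 5, A_5 = 6, A_6 = 2, A_7 = 1. Minimum distance d = 3.

Enumerate all 2^4 = 16 messages m ∈ F_2^4.
For each, compute codeword c = mG in F_2^9, then tally its weight.
  m = 0000 → c = 000000000, weight = 0.
  m = 1000 → c = 110101001, weight = 5.
  m = 0100 → c = 010010111, weight = 5.
  m = 1100 → c = 100111110, weight = 6.
  m = 0010 → c = 001101111, weight = 6.
  m = 1010 → c = 111000110, weight = 5.
  m = 0110 → c = 011111000, weight = 5.
  m = 1110 → c = 101010001, weight = 4.
  m = 0001 → c = 101100100, weight = 4.
  m = 1001 → c = 011001101, weight = 5.
  m = 0101 → c = 111110011, weight = 7.
  m = 1101 → c = 001011010, weight = 4.
  m = 0011 → c = 100001011, weight = 4.
  m = 1011 → c = 010100010, weight = 3.
  m = 0111 → c = 110011100, weight = 5.
  m = 1111 → c = 000110101, weight = 4.
Tally weights:
  weight 0: 1 codewords.
  weight 3: 1 codewords.
  weight 4: 5 codewords.
  weight 5: 6 codewords.
  weight 6: 2 codewords.
  weight 7: 1 codewords.
Minimum distance d = smallest w > 0 with A_w > 0 = 3.
Sanity: Σ A_w = 16 = 2^4 = 16 ✓.


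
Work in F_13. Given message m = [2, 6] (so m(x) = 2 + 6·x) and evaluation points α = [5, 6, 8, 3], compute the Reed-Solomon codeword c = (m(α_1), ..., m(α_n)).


c = [6, 12, 11, 7]

Message polynomial: m(x) = 2 + 6·x (mod 13).
For each evaluation point α_i, compute m(α_i) mod 13:
  α_1 = 5: Horner steps 6 → 6, so m(5) = 6.
  α_2 = 6: Horner steps 6 → 12, so m(6) = 12.
  α_3 = 8: Horner steps 6 → 11, so m(8) = 11.
  α_4 = 3: Horner steps 6 → 7, so m(3) = 7.
Codeword c = [6, 12, 11, 7] ∈ F_13^4.


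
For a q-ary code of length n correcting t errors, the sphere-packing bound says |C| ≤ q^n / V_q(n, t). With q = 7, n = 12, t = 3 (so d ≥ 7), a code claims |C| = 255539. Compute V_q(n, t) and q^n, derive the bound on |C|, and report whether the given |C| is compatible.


V_q(n, t) = 49969, q^n = 13841287201, Hamming bound = 276997, |C| = 255539 ≤ bound (satisfied).

Step 1: Compute V_q(n, t) = Σ_{j=0}^3 C(n, j) (q−1)^j.
  j = 0: C(12,0)·(6)^0 = 1·1 = 1.
  j = 1: C(12,1)·(6)^1 = 12·6 = 72.
  j = 2: C(12,2)·(6)^2 = 66·36 = 2376.
  j = 3: C(12,3)·(6)^3 = 220·216 = 47520.
  V_q(n, t) = 1 + 72 + 2376 + 47520 = 49969.
Step 2: q^n = 7^12 = 13841287201.
Step 3: Hamming bound ⌊q^n / V_q(n,t)⌋ = ⌊13841287201/49969⌋ = 276997.
Step 4: Compare |C| = 255539 to 276997: satisfied.
The claimed |C| lies below the Hamming bound.


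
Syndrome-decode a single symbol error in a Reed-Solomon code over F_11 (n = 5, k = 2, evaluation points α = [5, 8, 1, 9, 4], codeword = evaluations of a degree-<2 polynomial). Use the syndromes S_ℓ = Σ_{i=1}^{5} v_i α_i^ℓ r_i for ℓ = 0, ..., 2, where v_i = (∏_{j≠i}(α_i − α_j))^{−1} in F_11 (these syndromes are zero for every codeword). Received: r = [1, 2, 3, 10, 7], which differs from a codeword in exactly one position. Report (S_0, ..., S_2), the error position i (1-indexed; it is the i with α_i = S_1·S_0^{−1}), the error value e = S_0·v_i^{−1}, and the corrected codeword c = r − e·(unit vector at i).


S = (2, 5, 7), error at position 2, error magnitude e = 8, c = [1, 5, 3, 10, 7].

Step 1: column multipliers v_i = (∏_{j≠i}(α_i − α_j))^{−1} mod 11.
  i = 1 (α = 5): (5−8)(5−1)(5−9)(5−4) = (−3)·4·(−4)·1 = 48 ≡ 4, so v_1 = 4^{−1} = 3 (mod 11).
  i = 2 (α = 8): (8−5)(8−1)(8−9)(8−4) = 3·7·(−1)·4 = −84 ≡ 4, so v_2 = 4^{−1} = 3 (mod 11).
  i = 3 (α = 1): (1−5)(1−8)(1−9)(1−4) = (−4)·(−7)·(−8)·(−3) = 672 ≡ 1, so v_3 = 1^{−1} = 1 (mod 11).
  i = 4 (α = 9): (9−5)(9−8)(9−1)(9−4) = 4·1·8·5 = 160 ≡ 6, so v_4 = 6^{−1} = 2 (mod 11).
  i = 5 (α = 4): (4−5)(4−8)(4−1)(4−9) = (−1)·(−4)·3·(−5) = −60 ≡ 6, so v_5 = 6^{−1} = 2 (mod 11).
  v = [3, 3, 1, 2, 2].
Step 2: syndromes of r = [1, 2, 3, 10, 7] (all sums mod 11).
  S_0 = Σ v_i r_i = 3·1 + 3·2 + 1·3 + 2·10 + 2·7 = 46 ≡ 2.
  S_1 = Σ v_i α_i r_i = 3·5·1 + 3·8·2 + 1·1·3 + 2·9·10 + 2·4·7 = 302 ≡ 5.
  α_i^2 mod 11 = [3, 9, 1, 4, 5].
  S_2 = Σ v_i α_i^2 r_i = 3·3·1 + 3·9·2 + 1·1·3 + 2·4·10 + 2·5·7 = 216 ≡ 7.
  S = (2, 5, 7) ≠ 0, so r is not a codeword (an error is present).
Step 3: locate the error. For a single error e at position i, S_ℓ = v_i·e·α_i^ℓ, so α_err = S_1/S_0.
  S_0^{−1} = 2^{−1} = 6 (mod 11), so α_err = 5·6 = 30 ≡ 8 = α_2. Error position i = 2.
  Consistency check: S_2/S_1 = 7·9 = 63 ≡ 8 = α_err ✓ (single-error assumption holds).
Step 4: error magnitude e = S_0/v_2 = S_0·∏_{j≠2}(α_2 − α_j) = 2·4 = 8 ≡ 8 (mod 11).
Step 5: correct position 2: c_2 = r_2 − e = 2 − 8 ≡ 5 (mod 11). Hence c = [1, 5, 3, 10, 7].
  Check: interpolating c through the α_i gives m(x) = 9 + 5·x (degree < 2) with m(α_i) = c_i for every i, so c is indeed a codeword.


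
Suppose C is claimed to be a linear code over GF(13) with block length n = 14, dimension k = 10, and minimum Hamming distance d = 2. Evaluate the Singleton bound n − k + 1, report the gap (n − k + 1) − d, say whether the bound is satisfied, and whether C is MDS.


Singleton RHS = n − k + 1 = 5, slack = 3, bound satisfied, not MDS.

Singleton bound: d ≤ n − k + 1.
Here n = 14, k = 10, so n − k + 1 = 5.
Given d = 2, check d ≤ 5: YES.
Slack = (n − k + 1) − d = 3.
The code is NOT MDS (slack = 3 > 0).
Description: the claimed parameters are [14, 10, 2]_13; such a code would be non-MDS.


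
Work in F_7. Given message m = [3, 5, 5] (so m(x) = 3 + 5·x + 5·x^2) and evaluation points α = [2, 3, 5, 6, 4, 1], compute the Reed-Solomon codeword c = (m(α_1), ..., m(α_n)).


c = [5, 0, 6, 3, 5, 6]

Message polynomial: m(x) = 3 + 5·x + 5·x^2 (mod 7).
For each evaluation point α_i, compute m(α_i) mod 7:
  α_1 = 2: Horner steps 5 → 1 → 5, so m(2) = 5.
  α_2 = 3: Horner steps 5 → 6 → 0, so m(3) = 0.
  α_3 = 5: Horner steps 5 → 2 → 6, so m(5) = 6.
  α_4 = 6: Horner steps 5 → 0 → 3, so m(6) = 3.
  α_5 = 4: Horner steps 5 → 4 → 5, so m(4) = 5.
  α_6 = 1: Horner steps 5 → 3 → 6, so m(1) = 6.
Codeword c = [5, 0, 6, 3, 5, 6] ∈ F_7^6.


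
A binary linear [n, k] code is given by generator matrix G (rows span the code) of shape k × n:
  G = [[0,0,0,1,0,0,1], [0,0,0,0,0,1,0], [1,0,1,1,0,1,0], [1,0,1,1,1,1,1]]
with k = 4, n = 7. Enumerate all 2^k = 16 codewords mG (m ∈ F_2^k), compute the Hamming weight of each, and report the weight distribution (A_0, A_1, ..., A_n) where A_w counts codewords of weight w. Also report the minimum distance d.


Weight distribution: A_0 = 1, A_1 = 1, A_2 = 3, A_3 = 6, A_4 = 3, A_5 = 1, A_6 = 1. Minimum distance d = 1.

Enumerate all 2^4 = 16 messages m ∈ F_2^4.
For each, compute codeword c = mG in F_2^7, then tally its weight.
  m = 0000 → c = 0000000, weight = 0.
  m = 1000 → c = 0001001, weight = 2.
  m = 0100 → c = 0000010, weight = 1.
  m = 1100 → c = 0001011, weight = 3.
  m = 0010 → c = 1011010, weight = 4.
  m = 1010 → c = 1010011, weight = 4.
  m = 0110 → c = 1011000, weight = 3.
  m = 1110 → c = 1010001, weight = 3.
  m = 0001 → c = 1011111, weight = 6.
  m = 1001 → c = 1010110, weight = 4.
  m = 0101 → c = 1011101, weight = 5.
  m = 1101 → c = 1010100, weight = 3.
  m = 0011 → c = 0000101, weight = 2.
  m = 1011 → c = 0001100, weight = 2.
  m = 0111 → c = 0000111, weight = 3.
  m = 1111 → c = 0001110, weight = 3.
Tally weights:
  weight 0: 1 codewords.
  weight 1: 1 codewords.
  weight 2: 3 codewords.
  weight 3: 6 codewords.
  weight 4: 3 codewords.
  weight 5: 1 codewords.
  weight 6: 1 codewords.
Minimum distance d = smallest w > 0 with A_w > 0 = 1.
Sanity: Σ A_w = 16 = 2^4 = 16 ✓.


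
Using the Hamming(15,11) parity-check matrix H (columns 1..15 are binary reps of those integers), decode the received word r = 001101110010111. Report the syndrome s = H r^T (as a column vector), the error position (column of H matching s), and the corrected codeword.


s = (1, 0, 0, 1)^T, error position = 9, corrected codeword c = 001101111010111

Compute s = H r^T mod 2 one row at a time:
  s_1 = 1 + 0 + 0 + 1 + 0 + 1 + 1 + 1 = 5 ≡ 1 (mod 2).
  s_2 = 1 + 0 + 1 + 1 + 0 + 1 + 1 + 1 = 6 ≡ 0 (mod 2).
  s_3 = 0 + 1 + 1 + 1 + 0 + 1 + 1 + 1 = 6 ≡ 0 (mod 2).
  s_4 = 0 + 1 + 0 + 1 + 0 + 1 + 1 + 1 = 5 ≡ 1 (mod 2).
s = (1, 0, 0, 1)^T — this equals column 9 of H (binary 1001), so error is at position 9.
Correct: flip bit 9 of r = 001101110010111 to get c = 001101111010111.


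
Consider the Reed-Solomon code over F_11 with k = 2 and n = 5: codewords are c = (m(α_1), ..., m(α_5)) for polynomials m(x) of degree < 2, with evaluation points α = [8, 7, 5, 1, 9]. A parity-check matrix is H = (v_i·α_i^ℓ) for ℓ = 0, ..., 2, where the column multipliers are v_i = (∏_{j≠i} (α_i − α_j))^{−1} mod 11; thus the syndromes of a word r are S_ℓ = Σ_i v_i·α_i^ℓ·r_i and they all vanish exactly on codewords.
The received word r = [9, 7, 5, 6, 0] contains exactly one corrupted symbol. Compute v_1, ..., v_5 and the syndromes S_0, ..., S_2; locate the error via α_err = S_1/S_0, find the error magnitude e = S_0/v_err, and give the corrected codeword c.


S = (8, 7, 2), error at position 3, error magnitude e = 2, c = [9, 7, 3, 6, 0].

Step 1: column multipliers v_i = (∏_{j≠i}(α_i − α_j))^{−1} mod 11.
  i = 1 (α = 8): (8−7)(8−5)(8−1)(8−9) = 1·3·7·(−1) = −21 ≡ 1, so v_1 = 1^{−1} = 1 (mod 11).
  i = 2 (α = 7): (7−8)(7−5)(7−1)(7−9) = (−1)·2·6·(−2) = 24 ≡ 2, so v_2 = 2^{−1} = 6 (mod 11).
  i = 3 (α = 5): (5−8)(5−7)(5−1)(5−9) = (−3)·(−2)·4·(−4) = −96 ≡ 3, so v_3 = 3^{−1} = 4 (mod 11).
  i = 4 (α = 1): (1−8)(1−7)(1−5)(1−9) = (−7)·(−6)·(−4)·(−8) = 1344 ≡ 2, so v_4 = 2^{−1} = 6 (mod 11).
  i = 5 (α = 9): (9−8)(9−7)(9−5)(9−1) = 1·2·4·8 = 64 ≡ 9, so v_5 = 9^{−1} = 5 (mod 11).
  v = [1, 6, 4, 6, 5].
Step 2: syndromes of r = [9, 7, 5, 6, 0] (all sums mod 11).
  S_0 = Σ v_i r_i = 1·9 + 6·7 + 4·5 + 6·6 + 5·0 = 107 ≡ 8.
  S_1 = Σ v_i α_i r_i = 1·8·9 + 6·7·7 + 4·5·5 + 6·1·6 + 5·9·0 = 502 ≡ 7.
  α_i^2 mod 11 = [9, 5, 3, 1, 4].
  S_2 = Σ v_i α_i^2 r_i = 1·9·9 + 6·5·7 + 4·3·5 + 6·1·6 + 5·4·0 = 387 ≡ 2.
  S = (8, 7, 2) ≠ 0, so r is not a codeword (an error is present).
Step 3: locate the error. For a single error e at position i, S_ℓ = v_i·e·α_i^ℓ, so α_err = S_1/S_0.
  S_0^{−1} = 8^{−1} = 7 (mod 11), so α_err = 7·7 = 49 ≡ 5 = α_3. Error position i = 3.
  Consistency check: S_2/S_1 = 2·8 = 16 ≡ 5 = α_err ✓ (single-error assumption holds).
Step 4: error magnitude e = S_0/v_3 = S_0·∏_{j≠3}(α_3 − α_j) = 8·3 = 24 ≡ 2 (mod 11).
Step 5: correct position 3: c_3 = r_3 − e = 5 − 2 ≡ 3 (mod 11). Hence c = [9, 7, 3, 6, 0].
  Check: interpolating c through the α_i gives m(x) = 4 + 2·x (degree < 2) with m(α_i) = c_i for every i, so c is indeed a codeword.


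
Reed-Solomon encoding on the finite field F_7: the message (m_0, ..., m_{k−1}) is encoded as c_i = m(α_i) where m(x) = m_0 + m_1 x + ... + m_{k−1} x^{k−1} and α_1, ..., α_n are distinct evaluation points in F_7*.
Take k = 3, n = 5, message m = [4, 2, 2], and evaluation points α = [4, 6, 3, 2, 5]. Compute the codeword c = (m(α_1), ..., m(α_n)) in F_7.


c = [2, 4, 0, 2, 1]

Message polynomial: m(x) = 4 + 2·x + 2·x^2 (mod 7).
For each evaluation point α_i, compute m(α_i) mod 7:
  α_1 = 4: Horner steps 2 → 3 → 2, so m(4) = 2.
  α_2 = 6: Horner steps 2 → 0 → 4, so m(6) = 4.
  α_3 = 3: Horner steps 2 → 1 → 0, so m(3) = 0.
  α_4 = 2: Horner steps 2 → 6 → 2, so m(2) = 2.
  α_5 = 5: Horner steps 2 → 5 → 1, so m(5) = 1.
Codeword c = [2, 4, 0, 2, 1] ∈ F_7^5.


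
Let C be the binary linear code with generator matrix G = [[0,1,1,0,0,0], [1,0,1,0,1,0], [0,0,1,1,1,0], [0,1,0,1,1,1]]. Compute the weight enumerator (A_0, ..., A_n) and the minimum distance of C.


Weight distribution: A_0 = 1, A_1 = 1, A_2 = 2, A_3 = 6, A_4 = 5, A_5 = 1. Minimum distance d = 1.

Enumerate all 2^4 = 16 messages m ∈ F_2^4.
For each, compute codeword c = mG in F_2^6, then tally its weight.
  m = 0000 → c = 000000, weight = 0.
  m = 1000 → c = 011000, weight = 2.
  m = 0100 → c = 101010, weight = 3.
  m = 1100 → c = 110010, weight = 3.
  m = 0010 → c = 001110, weight = 3.
  m = 1010 → c = 010110, weight = 3.
  m = 0110 → c = 100100, weight = 2.
  m = 1110 → c = 111100, weight = 4.
  m = 0001 → c = 010111, weight = 4.
  m = 1001 → c = 001111, weight = 4.
  m = 0101 → c = 111101, weight = 5.
  m = 1101 → c = 100101, weight = 3.
  m = 0011 → c = 011001, weight = 3.
  m = 1011 → c = 000001, weight = 1.
  m = 0111 → c = 110011, weight = 4.
  m = 1111 → c = 101011, weight = 4.
Tally weights:
  weight 0: 1 codewords.
  weight 1: 1 codewords.
  weight 2: 2 codewords.
  weight 3: 6 codewords.
  weight 4: 5 codewords.
  weight 5: 1 codewords.
Minimum distance d = smallest w > 0 with A_w > 0 = 1.
Sanity: Σ A_w = 16 = 2^4 = 16 ✓.


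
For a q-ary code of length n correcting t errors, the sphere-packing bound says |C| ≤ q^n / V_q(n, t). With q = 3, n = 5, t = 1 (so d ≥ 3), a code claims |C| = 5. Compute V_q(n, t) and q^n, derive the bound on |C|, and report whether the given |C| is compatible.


V_q(n, t) = 11, q^n = 243, Hamming bound = 22, |C| = 5 ≤ bound (satisfied).

Step 1: Compute V_q(n, t) = Σ_{j=0}^1 C(n, j) (q−1)^j.
  j = 0: C(5,0)·(2)^0 = 1·1 = 1.
  j = 1: C(5,1)·(2)^1 = 5·2 = 10.
  V_q(n, t) = 1 + 10 = 11.
Step 2: q^n = 3^5 = 243.
Step 3: Hamming bound ⌊q^n / V_q(n,t)⌋ = ⌊243/11⌋ = 22.
Step 4: Compare |C| = 5 to 22: satisfied.
The claimed |C| lies below the Hamming bound.


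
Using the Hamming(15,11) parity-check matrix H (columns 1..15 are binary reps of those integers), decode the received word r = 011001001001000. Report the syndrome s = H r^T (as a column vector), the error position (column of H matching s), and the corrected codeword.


s = (0, 0, 1, 0)^T, error position = 2, corrected codeword c = 001001001001000

Compute s = H r^T mod 2 one row at a time:
  s_1 = 0 + 1 + 0 + 0 + 1 + 0 + 0 + 0 = 2 ≡ 0 (mod 2).
  s_2 = 0 + 0 + 1 + 0 + 1 + 0 + 0 + 0 = 2 ≡ 0 (mod 2).
  s_3 = 1 + 1 + 1 + 0 + 0 + 0 + 0 + 0 = 3 ≡ 1 (mod 2).
  s_4 = 0 + 1 + 0 + 0 + 1 + 0 + 0 + 0 = 2 ≡ 0 (mod 2).
s = (0, 0, 1, 0)^T — this equals column 2 of H (binary 0010), so error is at position 2.
Correct: flip bit 2 of r = 011001001001000 to get c = 001001001001000.


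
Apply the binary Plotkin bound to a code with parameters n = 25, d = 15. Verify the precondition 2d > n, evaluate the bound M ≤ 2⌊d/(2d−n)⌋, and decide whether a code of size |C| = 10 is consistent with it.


Plotkin bound M ≤ 6; given |C| = 10 > bound (violated).

Check applicability: 2d = 30, n = 25.
2d − n = 5 > 0, so Plotkin applies.
Compute d/(2d−n) = 15/5 ≈ 3.0000.
⌊d/(2d−n)⌋ = 3.
Plotkin bound: M ≤ 2·3 = 6.
Given |C| = 10, check: VIOLATED.
This |C| is above the Plotkin bound, so no binary code with n = 25, d = 15 and 10 codewords exists.


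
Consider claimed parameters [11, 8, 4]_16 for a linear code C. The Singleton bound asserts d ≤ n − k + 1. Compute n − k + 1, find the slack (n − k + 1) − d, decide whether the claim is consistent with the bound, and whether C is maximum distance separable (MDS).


Singleton RHS = n − k + 1 = 4, slack = 0, bound satisfied, MDS.

Singleton bound: d ≤ n − k + 1.
Here n = 11, k = 8, so n − k + 1 = 4.
Given d = 4, check d ≤ 4: YES.
Slack = (n − k + 1) − d = 0.
The code is MDS (slack = 0).
Description: the claimed parameters are [11, 8, 4]_16; such a code would be MDS (meets Singleton bound).


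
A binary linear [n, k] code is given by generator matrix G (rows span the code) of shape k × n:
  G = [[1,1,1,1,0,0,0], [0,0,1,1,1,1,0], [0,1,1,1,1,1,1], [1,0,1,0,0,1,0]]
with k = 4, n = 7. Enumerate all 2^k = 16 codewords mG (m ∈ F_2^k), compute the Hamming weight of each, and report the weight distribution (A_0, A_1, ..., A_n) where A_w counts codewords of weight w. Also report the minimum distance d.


Weight distribution: A_0 = 1, A_2 = 1, A_3 = 6, A_4 = 5, A_5 = 2, A_6 = 1. Minimum distance d = 2.

Enumerate all 2^4 = 16 messages m ∈ F_2^4.
For each, compute codeword c = mG in F_2^7, then tally its weight.
  m = 0000 → c = 0000000, weight = 0.
  m = 1000 → c = 1111000, weight = 4.
  m = 0100 → c = 0011110, weight = 4.
  m = 1100 → c = 1100110, weight = 4.
  m = 0010 → c = 0111111, weight = 6.
  m = 1010 → c = 1000111, weight = 4.
  m = 0110 → c = 0100001, weight = 2.
  m = 1110 → c = 1011001, weight = 4.
  m = 0001 → c = 1010010, weight = 3.
  m = 1001 → c = 0101010, weight = 3.
  m = 0101 → c = 1001100, weight = 3.
  m = 1101 → c = 0110100, weight = 3.
  m = 0011 → c = 1101101, weight = 5.
  m = 1011 → c = 0010101, weight = 3.
  m = 0111 → c = 1110011, weight = 5.
  m = 1111 → c = 0001011, weight = 3.
Tally weights:
  weight 0: 1 codewords.
  weight 2: 1 codewords.
  weight 3: 6 codewords.
  weight 4: 5 codewords.
  weight 5: 2 codewords.
  weight 6: 1 codewords.
Minimum distance d = smallest w > 0 with A_w > 0 = 2.
Sanity: Σ A_w = 16 = 2^4 = 16 ✓.


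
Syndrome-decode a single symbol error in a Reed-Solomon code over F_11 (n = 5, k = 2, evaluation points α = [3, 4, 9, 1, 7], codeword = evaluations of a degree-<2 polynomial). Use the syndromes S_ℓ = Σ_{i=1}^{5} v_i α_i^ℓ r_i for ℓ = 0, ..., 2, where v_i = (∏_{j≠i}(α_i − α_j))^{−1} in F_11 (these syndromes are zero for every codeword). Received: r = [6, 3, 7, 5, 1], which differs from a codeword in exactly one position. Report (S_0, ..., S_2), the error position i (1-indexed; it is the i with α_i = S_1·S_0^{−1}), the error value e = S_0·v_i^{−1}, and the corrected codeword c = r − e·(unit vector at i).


S = (4, 1, 3), error at position 1, error magnitude e = 6, c = [0, 3, 7, 5, 1].

Step 1: column multipliers v_i = (∏_{j≠i}(α_i − α_j))^{−1} mod 11.
  i = 1 (α = 3): (3−4)(3−9)(3−1)(3−7) = (−1)·(−6)·2·(−4) = −48 ≡ 7, so v_1 = 7^{−1} = 8 (mod 11).
  i = 2 (α = 4): (4−3)(4−9)(4−1)(4−7) = 1·(−5)·3·(−3) = 45 ≡ 1, so v_2 = 1^{−1} = 1 (mod 11).
  i = 3 (α = 9): (9−3)(9−4)(9−1)(9−7) = 6·5·8·2 = 480 ≡ 7, so v_3 = 7^{−1} = 8 (mod 11).
  i = 4 (α = 1): (1−3)(1−4)(1−9)(1−7) = (−2)·(−3)·(−8)·(−6) = 288 ≡ 2, so v_4 = 2^{−1} = 6 (mod 11).
  i = 5 (α = 7): (7−3)(7−4)(7−9)(7−1) = 4·3·(−2)·6 = −144 ≡ 10, so v_5 = 10^{−1} = 10 (mod 11).
  v = [8, 1, 8, 6, 10].
Step 2: syndromes of r = [6, 3, 7, 5, 1] (all sums mod 11).
  S_0 = Σ v_i r_i = 8·6 + 1·3 + 8·7 + 6·5 + 10·1 = 147 ≡ 4.
  S_1 = Σ v_i α_i r_i = 8·3·6 + 1·4·3 + 8·9·7 + 6·1·5 + 10·7·1 = 760 ≡ 1.
  α_i^2 mod 11 = [9, 5, 4, 1, 5].
  S_2 = Σ v_i α_i^2 r_i = 8·9·6 + 1·5·3 + 8·4·7 + 6·1·5 + 10·5·1 = 751 ≡ 3.
  S = (4, 1, 3) ≠ 0, so r is not a codeword (an error is present).
Step 3: locate the error. For a single error e at position i, S_ℓ = v_i·e·α_i^ℓ, so α_err = S_1/S_0.
  S_0^{−1} = 4^{−1} = 3 (mod 11), so α_err = 1·3 = 3 ≡ 3 = α_1. Error position i = 1.
  Consistency check: S_2/S_1 = 3·1 = 3 ≡ 3 = α_err ✓ (single-error assumption holds).
Step 4: error magnitude e = S_0/v_1 = S_0·∏_{j≠1}(α_1 − α_j) = 4·7 = 28 ≡ 6 (mod 11).
Step 5: correct position 1: c_1 = r_1 − e = 6 − 6 ≡ 0 (mod 11). Hence c = [0, 3, 7, 5, 1].
  Check: interpolating c through the α_i gives m(x) = 2 + 3·x (degree < 2) with m(α_i) = c_i for every i, so c is indeed a codeword.


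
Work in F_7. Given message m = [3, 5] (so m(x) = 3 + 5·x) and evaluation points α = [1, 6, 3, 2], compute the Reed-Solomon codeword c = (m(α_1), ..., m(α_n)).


c = [1, 5, 4, 6]

Message polynomial: m(x) = 3 + 5·x (mod 7).
For each evaluation point α_i, compute m(α_i) mod 7:
  α_1 = 1: Horner steps 5 → 1, so m(1) = 1.
  α_2 = 6: Horner steps 5 → 5, so m(6) = 5.
  α_3 = 3: Horner steps 5 → 4, so m(3) = 4.
  α_4 = 2: Horner steps 5 → 6, so m(2) = 6.
Codeword c = [1, 5, 4, 6] ∈ F_7^4.


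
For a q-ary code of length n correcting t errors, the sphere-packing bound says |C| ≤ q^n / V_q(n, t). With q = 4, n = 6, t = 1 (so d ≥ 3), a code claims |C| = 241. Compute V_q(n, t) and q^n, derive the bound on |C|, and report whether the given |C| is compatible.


V_q(n, t) = 19, q^n = 4096, Hamming bound = 215, |C| = 241 > bound (violated).

Step 1: Compute V_q(n, t) = Σ_{j=0}^1 C(n, j) (q−1)^j.
  j = 0: C(6,0)·(3)^0 = 1·1 = 1.
  j = 1: C(6,1)·(3)^1 = 6·3 = 18.
  V_q(n, t) = 1 + 18 = 19.
Step 2: q^n = 4^6 = 4096.
Step 3: Hamming bound ⌊q^n / V_q(n,t)⌋ = ⌊4096/19⌋ = 215.
Step 4: Compare |C| = 241 to 215: violated.
The claimed |C| lies above the Hamming bound, so no 4-ary code of length 6 with d ≥ 3 can have 241 codewords.
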